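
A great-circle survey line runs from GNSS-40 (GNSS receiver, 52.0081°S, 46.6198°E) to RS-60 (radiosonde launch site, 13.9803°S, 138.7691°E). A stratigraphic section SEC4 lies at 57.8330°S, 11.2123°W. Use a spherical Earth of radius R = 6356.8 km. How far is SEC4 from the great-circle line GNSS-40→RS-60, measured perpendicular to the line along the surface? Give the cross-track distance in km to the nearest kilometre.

2436 km

δ₁₃ = central angle GNSS-40→SEC4 = 0.570559 rad  (haversine)
θ₁₃ = bearing GNSS-40→SEC4 = 236.554°,  θ₁₂ = bearing GNSS-40→RS-60 = 100.367°
dₓₜ = R·arcsin(sin δ₁₃ · sin(θ₁₃ − θ₁₂)) = 6356.8·arcsin(0.54010·sin(136.187°)) = 2436.111 km
|dₓₜ| = 2436.111 km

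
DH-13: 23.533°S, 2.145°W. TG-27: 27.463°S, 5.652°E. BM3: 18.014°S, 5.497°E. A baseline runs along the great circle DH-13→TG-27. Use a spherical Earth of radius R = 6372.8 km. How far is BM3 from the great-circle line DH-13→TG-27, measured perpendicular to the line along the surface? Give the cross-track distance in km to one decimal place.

δ₁₃ = central angle DH-13→BM3 = 0.157512 rad  (haversine)
θ₁₃ = bearing DH-13→BM3 = 53.728°,  θ₁₂ = bearing DH-13→TG-27 = 120.819°
dₓₜ = R·arcsin(sin δ₁₃ · sin(θ₁₃ − θ₁₂)) = 6372.8·arcsin(0.15686·sin(-67.092°)) = -924.041 km
|dₓₜ| = 924.041 km

924.0 km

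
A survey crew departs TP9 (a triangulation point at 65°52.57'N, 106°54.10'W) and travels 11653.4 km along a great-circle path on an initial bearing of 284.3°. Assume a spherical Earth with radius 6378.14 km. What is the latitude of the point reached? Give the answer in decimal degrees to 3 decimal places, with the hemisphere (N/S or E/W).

7.683°S

TP9: φ = +65.87617°, λ = -106.90167°
δ = d/R = 11653.4/6378.14 = 1.827084 rad
φ₂ = arcsin(sin φ₁ cos δ + cos φ₁ sin δ cos θ)
   = arcsin(0.91266·-0.25349 + 0.40871·0.96734·0.24700) = -7.68340°
λ₂ = λ₁ + atan2(sin θ sin δ cos φ₁, cos δ − sin φ₁ sin φ₂) = 144.15803°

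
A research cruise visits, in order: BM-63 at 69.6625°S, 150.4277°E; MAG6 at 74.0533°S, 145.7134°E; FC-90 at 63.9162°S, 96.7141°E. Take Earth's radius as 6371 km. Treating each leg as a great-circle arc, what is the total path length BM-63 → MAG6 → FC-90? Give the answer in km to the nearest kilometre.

BM-63→MAG6: c = 0.080743 rad, d = 514.42 km
MAG6→FC-90: c = 0.339737 rad, d = 2164.46 km
Total = 514.42 + 2164.46 = 2678.88 km

2679 km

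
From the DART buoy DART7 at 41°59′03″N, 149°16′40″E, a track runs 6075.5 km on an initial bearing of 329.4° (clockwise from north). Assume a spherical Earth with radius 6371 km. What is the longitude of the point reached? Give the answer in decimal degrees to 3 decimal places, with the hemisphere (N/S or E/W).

53.862°E

DART7: φ = +41.98417°, λ = +149.27778°
δ = d/R = 6075.5/6371 = 0.953618 rad
φ₂ = arcsin(sin φ₁ cos δ + cos φ₁ sin δ cos θ)
   = arcsin(0.66893·0.57874 + 0.74333·0.81551·0.86074) = 65.35515°
λ₂ = λ₁ + atan2(sin θ sin δ cos φ₁, cos δ − sin φ₁ sin φ₂) = 53.86175°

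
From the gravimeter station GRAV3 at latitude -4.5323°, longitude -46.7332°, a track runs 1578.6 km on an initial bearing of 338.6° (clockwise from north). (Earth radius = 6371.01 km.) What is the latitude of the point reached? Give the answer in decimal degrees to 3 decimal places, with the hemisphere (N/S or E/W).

8.686°N

δ = d/R = 1578.6/6371.01 = 0.247779 rad
φ₂ = arcsin(sin φ₁ cos δ + cos φ₁ sin δ cos θ)
   = arcsin(-0.07902·0.96946 + 0.99687·0.24525·0.93106) = 8.68608°
λ₂ = λ₁ + atan2(sin θ sin δ cos φ₁, cos δ − sin φ₁ sin φ₂) = -51.92699°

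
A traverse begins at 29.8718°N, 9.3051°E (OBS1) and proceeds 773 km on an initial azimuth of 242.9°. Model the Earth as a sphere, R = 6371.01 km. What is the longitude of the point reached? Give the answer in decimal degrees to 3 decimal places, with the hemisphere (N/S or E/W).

2.389°E

δ = d/R = 773/6371.01 = 0.121331 rad
φ₂ = arcsin(sin φ₁ cos δ + cos φ₁ sin δ cos θ)
   = arcsin(0.49806·0.99265 + 0.86714·0.12103·-0.45554) = 26.52502°
λ₂ = λ₁ + atan2(sin θ sin δ cos φ₁, cos δ − sin φ₁ sin φ₂) = 2.38870°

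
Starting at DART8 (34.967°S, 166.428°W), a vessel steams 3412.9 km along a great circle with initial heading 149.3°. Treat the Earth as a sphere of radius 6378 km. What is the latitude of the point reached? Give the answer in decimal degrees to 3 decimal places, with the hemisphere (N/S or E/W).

58.464°S

δ = d/R = 3412.9/6378 = 0.535105 rad
φ₂ = arcsin(sin φ₁ cos δ + cos φ₁ sin δ cos θ)
   = arcsin(-0.57310·0.86022 + 0.81948·0.50993·-0.85985) = -58.46360°
λ₂ = λ₁ + atan2(sin θ sin δ cos φ₁, cos δ − sin φ₁ sin φ₂) = -136.57692°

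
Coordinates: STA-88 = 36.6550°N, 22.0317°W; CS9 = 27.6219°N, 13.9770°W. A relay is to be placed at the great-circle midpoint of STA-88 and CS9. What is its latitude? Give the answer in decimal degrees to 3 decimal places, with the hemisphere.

Bx = cos φ₂ cos Δλ = 0.877286,  By = cos φ₂ sin Δλ = 0.124149
φₘ = atan2(sin φ₁ + sin φ₂, √((cos φ₁ + Bx)² + By²)) = 32.20214°
λₘ = λ₁ + atan2(By, cos φ₁ + Bx) = -17.80416°

32.202°N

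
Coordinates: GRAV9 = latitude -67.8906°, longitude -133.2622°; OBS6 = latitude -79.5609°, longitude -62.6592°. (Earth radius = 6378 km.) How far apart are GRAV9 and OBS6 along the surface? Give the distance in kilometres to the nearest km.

Δφ = -11.6703°,  Δλ = 70.6030°
a = sin²(Δφ/2) + cos φ₁ cos φ₂ sin²(Δλ/2) = 0.033110
c = 2·arcsin(√a) = 0.365960 rad = 20.9680°
d = R·c = 6378 × 0.365960 = 2334.1 km

2334 km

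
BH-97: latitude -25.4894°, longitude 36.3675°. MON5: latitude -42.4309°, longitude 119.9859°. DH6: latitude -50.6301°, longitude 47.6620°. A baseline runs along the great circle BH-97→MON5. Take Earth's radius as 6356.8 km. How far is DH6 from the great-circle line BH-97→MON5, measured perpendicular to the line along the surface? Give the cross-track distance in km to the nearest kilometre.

1687 km

δ₁₃ = central angle BH-97→DH6 = 0.464204 rad  (haversine)
θ₁₃ = bearing BH-97→DH6 = 163.890°,  θ₁₂ = bearing BH-97→MON5 = 128.031°
dₓₜ = R·arcsin(sin δ₁₃ · sin(θ₁₃ − θ₁₂)) = 6356.8·arcsin(0.44771·sin(35.859°)) = 1686.896 km
|dₓₜ| = 1686.896 km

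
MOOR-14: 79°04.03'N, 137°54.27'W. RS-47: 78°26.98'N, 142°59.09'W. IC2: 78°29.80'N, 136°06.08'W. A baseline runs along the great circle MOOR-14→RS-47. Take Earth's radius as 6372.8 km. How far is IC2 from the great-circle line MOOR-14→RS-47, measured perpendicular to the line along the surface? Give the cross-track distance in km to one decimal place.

74.4 km

MOOR-14: φ = +79.06717°, λ = -137.90450°
RS-47: φ = +78.44967°, λ = -142.98483°
IC2: φ = +78.49667°, λ = -136.10133°
δ₁₃ = central angle MOOR-14→IC2 = 0.011688 rad  (haversine)
θ₁₃ = bearing MOOR-14→IC2 = 147.526°,  θ₁₂ = bearing MOOR-14→RS-47 = 240.565°
dₓₜ = R·arcsin(sin δ₁₃ · sin(θ₁₃ − θ₁₂)) = 6372.8·arcsin(0.01169·sin(-93.039°)) = -74.379 km
|dₓₜ| = 74.379 km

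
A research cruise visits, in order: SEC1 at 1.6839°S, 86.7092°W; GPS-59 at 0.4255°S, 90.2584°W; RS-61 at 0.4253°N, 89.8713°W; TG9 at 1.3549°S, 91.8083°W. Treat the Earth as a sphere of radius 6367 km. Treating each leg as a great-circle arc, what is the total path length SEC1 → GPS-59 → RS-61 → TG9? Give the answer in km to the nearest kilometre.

815 km

SEC1→GPS-59: c = 0.065713 rad, d = 418.39 km
GPS-59→RS-61: c = 0.016314 rad, d = 103.87 km
RS-61→TG9: c = 0.045914 rad, d = 292.34 km
Total = 418.39 + 103.87 + 292.34 = 814.60 km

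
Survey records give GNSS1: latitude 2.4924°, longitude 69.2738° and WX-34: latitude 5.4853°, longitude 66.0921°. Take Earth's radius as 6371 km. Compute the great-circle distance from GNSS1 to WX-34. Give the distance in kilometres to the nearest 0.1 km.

Δφ = 2.9929°,  Δλ = -3.1817°
a = sin²(Δφ/2) + cos φ₁ cos φ₂ sin²(Δλ/2) = 0.001448
c = 2·arcsin(√a) = 0.076136 rad = 4.3623°
d = R·c = 6371 × 0.076136 = 485.1 km

485.1 km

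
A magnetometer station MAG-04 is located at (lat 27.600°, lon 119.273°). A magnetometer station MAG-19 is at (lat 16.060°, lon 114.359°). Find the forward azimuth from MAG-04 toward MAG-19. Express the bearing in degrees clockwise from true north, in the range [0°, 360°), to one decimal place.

202.5°

Δλ = -4.9140°
y = sin Δλ · cos φ₂ = -0.082317
x = cos φ₁ sin φ₂ − sin φ₁ cos φ₂ cos Δλ = -0.198416
θ = atan2(y, x) = -157.4678° → 202.5322° (mod 360°)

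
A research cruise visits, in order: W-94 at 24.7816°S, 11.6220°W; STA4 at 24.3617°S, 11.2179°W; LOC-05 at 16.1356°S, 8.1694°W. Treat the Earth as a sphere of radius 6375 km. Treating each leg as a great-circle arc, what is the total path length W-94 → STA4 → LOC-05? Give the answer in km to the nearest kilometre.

W-94→STA4: c = 0.009739 rad, d = 62.09 km
STA4→LOC-05: c = 0.151983 rad, d = 968.89 km
Total = 62.09 + 968.89 = 1030.98 km

1031 km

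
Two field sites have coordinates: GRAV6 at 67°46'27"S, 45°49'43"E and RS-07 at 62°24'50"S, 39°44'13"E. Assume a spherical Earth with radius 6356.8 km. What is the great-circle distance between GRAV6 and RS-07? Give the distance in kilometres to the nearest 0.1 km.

GRAV6: φ = -67.77417°, λ = +45.82861°
RS-07: φ = -62.41389°, λ = +39.73694°
Δφ = 5.3603°,  Δλ = -6.0917°
a = sin²(Δφ/2) + cos φ₁ cos φ₂ sin²(Δλ/2) = 0.002681
c = 2·arcsin(√a) = 0.103604 rad = 5.9361°
d = R·c = 6356.8 × 0.103604 = 658.6 km

658.6 km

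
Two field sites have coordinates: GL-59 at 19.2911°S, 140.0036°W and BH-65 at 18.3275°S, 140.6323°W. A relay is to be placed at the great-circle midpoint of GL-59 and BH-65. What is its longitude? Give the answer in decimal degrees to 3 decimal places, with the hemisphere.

Bx = cos φ₂ cos Δλ = 0.949218,  By = cos φ₂ sin Δλ = -0.010416
φₘ = atan2(sin φ₁ + sin φ₂, √((cos φ₁ + Bx)² + By²)) = -18.80956°
λₘ = λ₁ + atan2(By, cos φ₁ + Bx) = -140.31885°

140.319°W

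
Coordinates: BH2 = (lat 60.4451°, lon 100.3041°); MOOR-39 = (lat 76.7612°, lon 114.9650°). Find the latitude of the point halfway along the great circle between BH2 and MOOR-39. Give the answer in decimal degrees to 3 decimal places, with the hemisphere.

68.741°N

Bx = cos φ₂ cos Δλ = 0.221554,  By = cos φ₂ sin Δλ = 0.057962
φₘ = atan2(sin φ₁ + sin φ₂, √((cos φ₁ + Bx)² + By²)) = 68.74098°
λₘ = λ₁ + atan2(By, cos φ₁ + Bx) = 104.93991°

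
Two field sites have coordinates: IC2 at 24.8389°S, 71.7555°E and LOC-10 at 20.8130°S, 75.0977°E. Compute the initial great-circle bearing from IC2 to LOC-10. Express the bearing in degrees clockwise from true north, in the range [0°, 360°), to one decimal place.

Δλ = 3.3422°
y = sin Δλ · cos φ₂ = 0.054495
x = cos φ₁ sin φ₂ − sin φ₁ cos φ₂ cos Δλ = 0.069540
θ = atan2(y, x) = 38.0842° → 38.0842° (mod 360°)

38.1°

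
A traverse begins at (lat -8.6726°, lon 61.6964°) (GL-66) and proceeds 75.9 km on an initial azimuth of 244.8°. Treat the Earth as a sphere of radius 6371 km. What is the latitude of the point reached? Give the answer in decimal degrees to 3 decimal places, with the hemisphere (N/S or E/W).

8.963°S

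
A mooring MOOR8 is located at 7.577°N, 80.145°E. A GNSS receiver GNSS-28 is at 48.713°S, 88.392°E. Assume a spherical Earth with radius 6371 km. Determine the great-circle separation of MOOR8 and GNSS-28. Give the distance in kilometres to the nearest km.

6311 km

Δφ = -56.2900°,  Δλ = 8.2470°
a = sin²(Δφ/2) + cos φ₁ cos φ₂ sin²(Δλ/2) = 0.225887
c = 2·arcsin(√a) = 0.990555 rad = 56.7546°
d = R·c = 6371 × 0.990555 = 6310.8 km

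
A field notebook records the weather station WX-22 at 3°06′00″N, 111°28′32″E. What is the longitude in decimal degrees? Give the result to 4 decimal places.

111° + 28′/60 + 32″/3600 = 111 + 0.46667 + 0.00889 = 111.4756°

111.4756°E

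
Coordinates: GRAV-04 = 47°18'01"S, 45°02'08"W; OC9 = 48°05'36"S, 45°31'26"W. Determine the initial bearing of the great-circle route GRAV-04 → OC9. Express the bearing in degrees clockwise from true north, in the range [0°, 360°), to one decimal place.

202.3°

GRAV-04: φ = -47.30028°, λ = -45.03556°
OC9: φ = -48.09333°, λ = -45.52389°
Δλ = -0.4883°
y = sin Δλ · cos φ₂ = -0.005693
x = cos φ₁ sin φ₂ − sin φ₁ cos φ₂ cos Δλ = -0.013859
θ = atan2(y, x) = -157.6692° → 202.3308° (mod 360°)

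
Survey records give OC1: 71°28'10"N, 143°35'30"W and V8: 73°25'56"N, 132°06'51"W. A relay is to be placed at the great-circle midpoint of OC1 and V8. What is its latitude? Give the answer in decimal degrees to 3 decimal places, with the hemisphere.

OC1: φ = +71.46944°, λ = -143.59167°
V8: φ = +73.43222°, λ = -132.11417°
Bx = cos φ₂ cos Δλ = 0.279447,  By = cos φ₂ sin Δλ = 0.056740
φₘ = atan2(sin φ₁ + sin φ₂, √((cos φ₁ + Bx)² + By²)) = 72.53318°
λₘ = λ₁ + atan2(By, cos φ₁ + Bx) = -138.16481°

72.533°N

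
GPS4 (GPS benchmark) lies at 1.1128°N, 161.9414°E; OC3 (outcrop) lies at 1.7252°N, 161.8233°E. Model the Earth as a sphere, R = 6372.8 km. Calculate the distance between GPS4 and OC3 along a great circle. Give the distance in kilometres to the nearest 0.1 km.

69.4 km

Δφ = 0.6124°,  Δλ = -0.1181°
a = sin²(Δφ/2) + cos φ₁ cos φ₂ sin²(Δλ/2) = 0.000030
c = 2·arcsin(√a) = 0.010885 rad = 0.6237°
d = R·c = 6372.8 × 0.010885 = 69.4 km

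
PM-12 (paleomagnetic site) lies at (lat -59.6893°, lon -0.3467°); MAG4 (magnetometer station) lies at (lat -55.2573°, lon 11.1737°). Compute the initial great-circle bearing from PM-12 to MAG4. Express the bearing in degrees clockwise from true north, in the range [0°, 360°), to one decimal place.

Δλ = 11.5204°
y = sin Δλ · cos φ₂ = 0.113817
x = cos φ₁ sin φ₂ − sin φ₁ cos φ₂ cos Δλ = 0.067364
θ = atan2(y, x) = 59.3803° → 59.3803° (mod 360°)

59.4°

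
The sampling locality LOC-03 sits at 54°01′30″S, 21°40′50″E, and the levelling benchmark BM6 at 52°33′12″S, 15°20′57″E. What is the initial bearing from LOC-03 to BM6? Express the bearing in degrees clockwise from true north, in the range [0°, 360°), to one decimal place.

LOC-03: φ = -54.02500°, λ = +21.68056°
BM6: φ = -52.55333°, λ = +15.34917°
Δλ = -6.3314°
y = sin Δλ · cos φ₂ = -0.067052
x = cos φ₁ sin φ₂ − sin φ₁ cos φ₂ cos Δλ = 0.022681
θ = atan2(y, x) = -71.3111° → 288.6889° (mod 360°)

288.7°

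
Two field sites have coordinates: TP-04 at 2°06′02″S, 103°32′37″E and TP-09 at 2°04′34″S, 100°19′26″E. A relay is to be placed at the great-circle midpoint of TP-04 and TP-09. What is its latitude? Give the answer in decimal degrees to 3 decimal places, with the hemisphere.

2.089°S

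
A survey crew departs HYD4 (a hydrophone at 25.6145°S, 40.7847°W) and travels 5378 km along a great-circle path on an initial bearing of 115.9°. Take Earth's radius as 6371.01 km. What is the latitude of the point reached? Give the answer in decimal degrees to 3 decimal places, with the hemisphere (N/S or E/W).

35.563°S

δ = d/R = 5378/6371.01 = 0.844136 rad
φ₂ = arcsin(sin φ₁ cos δ + cos φ₁ sin δ cos θ)
   = arcsin(-0.43231·0.66438 + 0.90172·0.74740·-0.43680) = -35.56317°
λ₂ = λ₁ + atan2(sin θ sin δ cos φ₁, cos δ − sin φ₁ sin φ₂) = 14.95495°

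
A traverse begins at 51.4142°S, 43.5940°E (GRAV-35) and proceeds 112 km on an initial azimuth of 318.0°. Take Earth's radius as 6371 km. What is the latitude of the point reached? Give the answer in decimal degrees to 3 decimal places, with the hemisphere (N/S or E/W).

δ = d/R = 112/6371 = 0.017580 rad
φ₂ = arcsin(sin φ₁ cos δ + cos φ₁ sin δ cos θ)
   = arcsin(-0.78168·0.99985 + 0.62369·0.01758·0.74314) = -50.66080°
λ₂ = λ₁ + atan2(sin θ sin δ cos φ₁, cos δ − sin φ₁ sin φ₂) = 42.53079°

50.661°S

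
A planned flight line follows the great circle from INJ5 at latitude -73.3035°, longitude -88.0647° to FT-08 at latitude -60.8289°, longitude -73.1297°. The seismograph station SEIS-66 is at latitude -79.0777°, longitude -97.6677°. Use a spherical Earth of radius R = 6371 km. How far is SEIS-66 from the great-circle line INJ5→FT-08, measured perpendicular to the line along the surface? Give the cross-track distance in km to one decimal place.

δ₁₃ = central angle INJ5→SEIS-66 = 0.108096 rad  (haversine)
θ₁₃ = bearing INJ5→SEIS-66 = 197.037°,  θ₁₂ = bearing INJ5→FT-08 = 32.102°
dₓₜ = R·arcsin(sin δ₁₃ · sin(θ₁₃ − θ₁₂)) = 6371·arcsin(0.10789·sin(164.934°)) = 178.682 km
|dₓₜ| = 178.682 km

178.7 km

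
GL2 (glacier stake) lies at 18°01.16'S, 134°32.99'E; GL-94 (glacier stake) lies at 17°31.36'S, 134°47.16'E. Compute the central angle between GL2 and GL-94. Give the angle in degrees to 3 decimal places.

0.545°

GL2: φ = -18.01933°, λ = +134.54983°
GL-94: φ = -17.52267°, λ = +134.78600°
Δφ = 0.4967°,  Δλ = 0.2362°
a = sin²(Δφ/2) + cos φ₁ cos φ₂ sin²(Δλ/2) = 0.000023
c = 2·arcsin(√a) = 0.009516 rad = 0.5452°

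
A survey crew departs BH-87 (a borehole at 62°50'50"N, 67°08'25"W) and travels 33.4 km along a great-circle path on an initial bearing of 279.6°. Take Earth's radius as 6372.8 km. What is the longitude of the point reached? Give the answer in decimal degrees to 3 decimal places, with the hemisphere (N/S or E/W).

BH-87: φ = +62.84722°, λ = -67.14028°
δ = d/R = 33.4/6372.8 = 0.005241 rad
φ₂ = arcsin(sin φ₁ cos δ + cos φ₁ sin δ cos θ)
   = arcsin(0.88979·0.99999 + 0.45636·0.00524·0.16677) = 62.89581°
λ₂ = λ₁ + atan2(sin θ sin δ cos φ₁, cos δ − sin φ₁ sin φ₂) = -67.79015°

67.790°W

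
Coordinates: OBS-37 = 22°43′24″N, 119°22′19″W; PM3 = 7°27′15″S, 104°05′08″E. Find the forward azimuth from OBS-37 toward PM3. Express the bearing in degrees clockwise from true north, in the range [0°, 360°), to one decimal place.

OBS-37: φ = +22.72333°, λ = -119.37194°
PM3: φ = -7.45417°, λ = +104.08556°
Δλ = -136.5425°
y = sin Δλ · cos φ₂ = -0.682004
x = cos φ₁ sin φ₂ − sin φ₁ cos φ₂ cos Δλ = 0.158363
θ = atan2(y, x) = -76.9274° → 283.0726° (mod 360°)

283.1°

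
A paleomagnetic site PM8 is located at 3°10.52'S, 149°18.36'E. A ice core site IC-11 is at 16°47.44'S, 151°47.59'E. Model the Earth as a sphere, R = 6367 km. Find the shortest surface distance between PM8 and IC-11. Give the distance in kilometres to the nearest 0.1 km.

PM8: φ = -3.17533°, λ = +149.30600°
IC-11: φ = -16.79067°, λ = +151.79317°
Δφ = -13.6153°,  Δλ = 2.4872°
a = sin²(Δφ/2) + cos φ₁ cos φ₂ sin²(Δλ/2) = 0.014501
c = 2·arcsin(√a) = 0.241428 rad = 13.8328°
d = R·c = 6367 × 0.241428 = 1537.2 km

1537.2 km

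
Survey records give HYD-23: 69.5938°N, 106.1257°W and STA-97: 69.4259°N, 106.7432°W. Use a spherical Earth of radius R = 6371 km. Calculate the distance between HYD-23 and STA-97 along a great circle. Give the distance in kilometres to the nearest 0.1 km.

Δφ = -0.1679°,  Δλ = -0.6175°
a = sin²(Δφ/2) + cos φ₁ cos φ₂ sin²(Δλ/2) = 0.000006
c = 2·arcsin(√a) = 0.004777 rad = 0.2737°
d = R·c = 6371 × 0.004777 = 30.4 km

30.4 km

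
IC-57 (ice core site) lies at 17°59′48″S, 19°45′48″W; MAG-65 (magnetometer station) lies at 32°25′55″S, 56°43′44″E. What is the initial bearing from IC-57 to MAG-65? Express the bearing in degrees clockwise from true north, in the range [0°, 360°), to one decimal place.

118.7°

IC-57: φ = -17.99667°, λ = -19.76333°
MAG-65: φ = -32.43194°, λ = +56.72889°
Δλ = 76.4922°
y = sin Δλ · cos φ₂ = 0.820682
x = cos φ₁ sin φ₂ − sin φ₁ cos φ₂ cos Δλ = -0.449148
θ = atan2(y, x) = 118.6913° → 118.6913° (mod 360°)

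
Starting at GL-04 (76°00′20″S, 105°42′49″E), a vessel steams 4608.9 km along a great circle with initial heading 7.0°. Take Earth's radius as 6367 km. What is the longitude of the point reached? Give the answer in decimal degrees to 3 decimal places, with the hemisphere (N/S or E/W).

111.342°E

GL-04: φ = -76.00556°, λ = +105.71361°
δ = d/R = 4608.9/6367 = 0.723873 rad
φ₂ = arcsin(sin φ₁ cos δ + cos φ₁ sin δ cos θ)
   = arcsin(-0.97032·0.74925 + 0.24183·0.66229·0.99255) = -34.61375°
λ₂ = λ₁ + atan2(sin θ sin δ cos φ₁, cos δ − sin φ₁ sin φ₂) = 111.34175°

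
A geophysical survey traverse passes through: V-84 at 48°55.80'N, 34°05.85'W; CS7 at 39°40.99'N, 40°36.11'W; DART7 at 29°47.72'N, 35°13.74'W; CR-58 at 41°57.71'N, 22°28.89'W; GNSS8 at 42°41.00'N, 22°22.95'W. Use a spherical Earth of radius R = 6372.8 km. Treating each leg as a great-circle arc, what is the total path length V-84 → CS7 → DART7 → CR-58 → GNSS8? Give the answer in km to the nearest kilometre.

4206 km

V-84: φ = +48.93000°, λ = -34.09750°
CS7: φ = +39.68317°, λ = -40.60183°
DART7: φ = +29.79533°, λ = -35.22900°
CR-58: φ = +41.96183°, λ = -22.48150°
GNSS8: φ = +42.68333°, λ = -22.38250°
V-84→CS7: c = 0.180518 rad, d = 1150.41 km
CS7→DART7: c = 0.188899 rad, d = 1203.82 km
DART7→CR-58: c = 0.277898 rad, d = 1770.99 km
CR-58→GNSS8: c = 0.012657 rad, d = 80.66 km
Total = 1150.41 + 1203.82 + 1770.99 + 80.66 = 4205.87 km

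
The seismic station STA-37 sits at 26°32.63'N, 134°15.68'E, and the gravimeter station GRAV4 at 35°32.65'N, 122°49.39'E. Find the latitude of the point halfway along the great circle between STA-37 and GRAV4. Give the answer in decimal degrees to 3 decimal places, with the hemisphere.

31.170°N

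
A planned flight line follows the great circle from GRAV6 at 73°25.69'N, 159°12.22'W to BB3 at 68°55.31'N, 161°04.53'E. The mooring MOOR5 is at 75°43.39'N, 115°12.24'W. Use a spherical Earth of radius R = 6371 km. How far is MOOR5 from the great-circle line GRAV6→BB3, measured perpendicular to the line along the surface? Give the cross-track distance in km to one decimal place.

683.8 km

GRAV6: φ = +73.42817°, λ = -159.20367°
BB3: φ = +68.92183°, λ = +161.07550°
MOOR5: φ = +75.72317°, λ = -115.20400°
δ₁₃ = central angle GRAV6→MOOR5 = 0.203043 rad  (haversine)
θ₁₃ = bearing GRAV6→MOOR5 = 58.160°,  θ₁₂ = bearing GRAV6→BB3 = 270.249°
dₓₜ = R·arcsin(sin δ₁₃ · sin(θ₁₃ − θ₁₂)) = 6371·arcsin(0.20165·sin(-212.089°)) = 683.809 km
|dₓₜ| = 683.809 km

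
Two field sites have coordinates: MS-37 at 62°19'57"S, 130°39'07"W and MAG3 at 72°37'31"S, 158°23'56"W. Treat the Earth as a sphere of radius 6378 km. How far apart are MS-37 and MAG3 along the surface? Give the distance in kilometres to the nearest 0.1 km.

1618.8 km

MS-37: φ = -62.33250°, λ = -130.65194°
MAG3: φ = -72.62528°, λ = -158.39889°
Δφ = -10.2928°,  Δλ = -27.7469°
a = sin²(Δφ/2) + cos φ₁ cos φ₂ sin²(Δλ/2) = 0.016018
c = 2·arcsin(√a) = 0.253808 rad = 14.5421°
d = R·c = 6378 × 0.253808 = 1618.8 km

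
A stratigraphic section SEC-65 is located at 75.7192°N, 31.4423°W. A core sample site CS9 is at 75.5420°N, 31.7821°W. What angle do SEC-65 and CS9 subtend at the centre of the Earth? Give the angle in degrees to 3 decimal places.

0.196°

Δφ = -0.1772°,  Δλ = -0.3398°
a = sin²(Δφ/2) + cos φ₁ cos φ₂ sin²(Δλ/2) = 0.000003
c = 2·arcsin(√a) = 0.003425 rad = 0.1962°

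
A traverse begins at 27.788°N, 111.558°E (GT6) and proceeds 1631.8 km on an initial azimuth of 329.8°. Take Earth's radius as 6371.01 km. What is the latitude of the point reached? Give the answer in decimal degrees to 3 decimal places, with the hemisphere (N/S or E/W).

40.143°N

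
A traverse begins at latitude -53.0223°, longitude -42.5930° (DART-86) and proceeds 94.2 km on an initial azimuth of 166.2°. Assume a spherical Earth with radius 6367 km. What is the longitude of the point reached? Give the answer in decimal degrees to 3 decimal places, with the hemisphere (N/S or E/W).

δ = d/R = 94.2/6367 = 0.014795 rad
φ₂ = arcsin(sin φ₁ cos δ + cos φ₁ sin δ cos θ)
   = arcsin(-0.79887·0.99989 + 0.60150·0.01479·-0.97113) = -53.84504°
λ₂ = λ₁ + atan2(sin θ sin δ cos φ₁, cos δ − sin φ₁ sin φ₂) = -42.25028°

42.250°W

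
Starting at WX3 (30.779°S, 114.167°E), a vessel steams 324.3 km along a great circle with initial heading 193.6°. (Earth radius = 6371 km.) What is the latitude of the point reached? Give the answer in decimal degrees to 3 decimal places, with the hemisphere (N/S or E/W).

δ = d/R = 324.3/6371 = 0.050903 rad
φ₂ = arcsin(sin φ₁ cos δ + cos φ₁ sin δ cos θ)
   = arcsin(-0.51173·0.99870 + 0.85915·0.05088·-0.97196) = -33.61113°
λ₂ = λ₁ + atan2(sin θ sin δ cos φ₁, cos δ − sin φ₁ sin φ₂) = 113.34386°

33.611°S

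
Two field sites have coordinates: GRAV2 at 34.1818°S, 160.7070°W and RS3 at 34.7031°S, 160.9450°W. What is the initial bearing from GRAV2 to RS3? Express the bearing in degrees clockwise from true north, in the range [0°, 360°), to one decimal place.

Δλ = -0.2380°
y = sin Δλ · cos φ₂ = -0.003415
x = cos φ₁ sin φ₂ − sin φ₁ cos φ₂ cos Δλ = -0.009102
θ = atan2(y, x) = -159.4351° → 200.5649° (mod 360°)

200.6°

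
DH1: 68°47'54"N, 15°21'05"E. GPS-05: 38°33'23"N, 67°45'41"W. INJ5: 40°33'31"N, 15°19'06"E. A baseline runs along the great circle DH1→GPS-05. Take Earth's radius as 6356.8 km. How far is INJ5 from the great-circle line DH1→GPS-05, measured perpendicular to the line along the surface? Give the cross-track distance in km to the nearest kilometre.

3081 km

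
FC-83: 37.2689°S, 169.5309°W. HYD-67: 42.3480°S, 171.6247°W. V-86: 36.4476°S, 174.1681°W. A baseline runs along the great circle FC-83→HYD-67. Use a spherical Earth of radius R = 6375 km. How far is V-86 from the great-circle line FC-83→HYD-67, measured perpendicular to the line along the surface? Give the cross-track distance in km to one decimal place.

δ₁₃ = central angle FC-83→V-86 = 0.066317 rad  (haversine)
θ₁₃ = bearing FC-83→V-86 = 281.083°,  θ₁₂ = bearing FC-83→HYD-67 = 196.908°
dₓₜ = R·arcsin(sin δ₁₃ · sin(θ₁₃ − θ₁₂)) = 6375·arcsin(0.06627·sin(84.175°)) = 420.587 km
|dₓₜ| = 420.587 km

420.6 km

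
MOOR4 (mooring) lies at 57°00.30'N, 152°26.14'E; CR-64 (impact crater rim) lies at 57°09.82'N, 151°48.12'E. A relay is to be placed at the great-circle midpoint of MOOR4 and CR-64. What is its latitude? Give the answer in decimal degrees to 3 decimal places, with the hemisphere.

MOOR4: φ = +57.00500°, λ = +152.43567°
CR-64: φ = +57.16367°, λ = +151.80200°
Bx = cos φ₂ cos Δλ = 0.542208,  By = cos φ₂ sin Δλ = -0.005997
φₘ = atan2(sin φ₁ + sin φ₂, √((cos φ₁ + Bx)² + By²)) = 57.08473°
λₘ = λ₁ + atan2(By, cos φ₁ + Bx) = 152.11951°

57.085°N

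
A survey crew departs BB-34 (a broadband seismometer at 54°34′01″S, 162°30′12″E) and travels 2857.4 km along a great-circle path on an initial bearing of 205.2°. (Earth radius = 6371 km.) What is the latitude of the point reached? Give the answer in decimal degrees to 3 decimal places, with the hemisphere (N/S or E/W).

74.086°S

BB-34: φ = -54.56694°, λ = +162.50333°
δ = d/R = 2857.4/6371 = 0.448501 rad
φ₂ = arcsin(sin φ₁ cos δ + cos φ₁ sin δ cos θ)
   = arcsin(-0.81479·0.90110 + 0.57975·0.43362·-0.90483) = -74.08560°
λ₂ = λ₁ + atan2(sin θ sin δ cos φ₁, cos δ − sin φ₁ sin φ₂) = 120.17965°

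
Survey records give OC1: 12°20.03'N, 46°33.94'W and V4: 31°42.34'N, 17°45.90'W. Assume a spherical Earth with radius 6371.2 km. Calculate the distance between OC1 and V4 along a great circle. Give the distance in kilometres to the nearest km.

3647 km

OC1: φ = +12.33383°, λ = -46.56567°
V4: φ = +31.70567°, λ = -17.76500°
Δφ = 19.3718°,  Δλ = 28.8007°
a = sin²(Δφ/2) + cos φ₁ cos φ₂ sin²(Δλ/2) = 0.079712
c = 2·arcsin(√a) = 0.572449 rad = 32.7989°
d = R·c = 6371.2 × 0.572449 = 3647.2 km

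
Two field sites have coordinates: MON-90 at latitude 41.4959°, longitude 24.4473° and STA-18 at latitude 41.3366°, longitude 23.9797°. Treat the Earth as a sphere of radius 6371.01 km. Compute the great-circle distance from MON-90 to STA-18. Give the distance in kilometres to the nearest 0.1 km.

Δφ = -0.1593°,  Δλ = -0.4676°
a = sin²(Δφ/2) + cos φ₁ cos φ₂ sin²(Δλ/2) = 0.000011
c = 2·arcsin(√a) = 0.006722 rad = 0.3852°
d = R·c = 6371.01 × 0.006722 = 42.8 km

42.8 km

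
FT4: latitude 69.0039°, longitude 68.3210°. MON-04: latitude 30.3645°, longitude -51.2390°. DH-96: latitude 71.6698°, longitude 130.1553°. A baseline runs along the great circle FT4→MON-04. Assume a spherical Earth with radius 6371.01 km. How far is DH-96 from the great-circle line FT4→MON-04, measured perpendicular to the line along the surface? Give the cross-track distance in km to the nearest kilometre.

δ₁₃ = central angle FT4→DH-96 = 0.349853 rad  (haversine)
θ₁₃ = bearing FT4→DH-96 = 53.987°,  θ₁₂ = bearing FT4→MON-04 = 307.626°
dₓₜ = R·arcsin(sin δ₁₃ · sin(θ₁₃ − θ₁₂)) = 6371.01·arcsin(0.34276·sin(-253.639°)) = 2135.038 km
|dₓₜ| = 2135.038 km

2135 km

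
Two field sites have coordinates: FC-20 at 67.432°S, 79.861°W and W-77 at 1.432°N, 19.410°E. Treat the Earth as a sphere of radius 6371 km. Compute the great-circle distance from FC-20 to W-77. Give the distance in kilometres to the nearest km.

10549 km

Δφ = 68.8640°,  Δλ = 99.2710°
a = sin²(Δφ/2) + cos φ₁ cos φ₂ sin²(Δλ/2) = 0.542443
c = 2·arcsin(√a) = 1.655785 rad = 94.8695°
d = R·c = 6371 × 1.655785 = 10549.0 km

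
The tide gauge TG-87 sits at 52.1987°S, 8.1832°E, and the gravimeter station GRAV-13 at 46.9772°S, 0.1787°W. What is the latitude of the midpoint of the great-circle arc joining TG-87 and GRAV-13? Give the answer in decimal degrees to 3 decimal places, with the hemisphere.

Bx = cos φ₂ cos Δλ = 0.675036,  By = cos φ₂ sin Δλ = -0.099222
φₘ = atan2(sin φ₁ + sin φ₂, √((cos φ₁ + Bx)² + By²)) = -49.66308°
λₘ = λ₁ + atan2(By, cos φ₁ + Bx) = 3.77794°

49.663°S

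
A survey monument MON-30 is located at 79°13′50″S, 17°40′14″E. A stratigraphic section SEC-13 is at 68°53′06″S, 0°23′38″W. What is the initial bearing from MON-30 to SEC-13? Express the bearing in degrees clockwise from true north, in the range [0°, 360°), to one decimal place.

325.4°

MON-30: φ = -79.23056°, λ = +17.67056°
SEC-13: φ = -68.88500°, λ = -0.39389°
Δλ = -18.0644°
y = sin Δλ · cos φ₂ = -0.111706
x = cos φ₁ sin φ₂ − sin φ₁ cos φ₂ cos Δλ = 0.162140
θ = atan2(y, x) = -34.5647° → 325.4353° (mod 360°)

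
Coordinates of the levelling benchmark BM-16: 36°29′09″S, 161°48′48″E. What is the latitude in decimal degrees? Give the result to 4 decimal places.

36° + 29′/60 + 9″/3600 = 36 + 0.48333 + 0.00250 = 36.4858°

36.4858°S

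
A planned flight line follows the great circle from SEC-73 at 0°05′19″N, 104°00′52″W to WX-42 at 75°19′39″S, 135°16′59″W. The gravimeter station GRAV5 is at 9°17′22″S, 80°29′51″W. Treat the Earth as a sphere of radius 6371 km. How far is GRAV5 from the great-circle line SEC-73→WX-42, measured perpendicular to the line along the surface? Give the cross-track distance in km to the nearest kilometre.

SEC-73: φ = +0.08861°, λ = -104.01444°
WX-42: φ = -75.32750°, λ = -135.28306°
GRAV5: φ = -9.28944°, λ = -80.49750°
δ₁₃ = central angle SEC-73→GRAV5 = 0.440201 rad  (haversine)
θ₁₃ = bearing SEC-73→GRAV5 = 112.464°,  θ₁₂ = bearing SEC-73→WX-42 = 187.737°
dₓₜ = R·arcsin(sin δ₁₃ · sin(θ₁₃ − θ₁₂)) = 6371·arcsin(0.42612·sin(-75.273°)) = -2706.284 km
|dₓₜ| = 2706.284 km

2706 km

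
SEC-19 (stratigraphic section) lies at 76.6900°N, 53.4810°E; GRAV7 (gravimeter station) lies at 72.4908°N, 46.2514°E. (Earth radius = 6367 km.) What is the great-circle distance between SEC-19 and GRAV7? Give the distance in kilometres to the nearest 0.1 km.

512.3 km

Δφ = -4.1992°,  Δλ = -7.2296°
a = sin²(Δφ/2) + cos φ₁ cos φ₂ sin²(Δλ/2) = 0.001618
c = 2·arcsin(√a) = 0.080460 rad = 4.6100°
d = R·c = 6367 × 0.080460 = 512.3 km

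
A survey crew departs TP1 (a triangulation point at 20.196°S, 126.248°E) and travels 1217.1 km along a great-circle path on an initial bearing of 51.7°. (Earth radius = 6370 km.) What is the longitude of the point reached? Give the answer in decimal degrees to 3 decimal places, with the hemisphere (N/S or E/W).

δ = d/R = 1217.1/6370 = 0.191068 rad
φ₂ = arcsin(sin φ₁ cos δ + cos φ₁ sin δ cos θ)
   = arcsin(-0.34523·0.98180 + 0.93852·0.18991·0.61978) = -13.20797°
λ₂ = λ₁ + atan2(sin θ sin δ cos φ₁, cos δ − sin φ₁ sin φ₂) = 135.05370°

135.054°E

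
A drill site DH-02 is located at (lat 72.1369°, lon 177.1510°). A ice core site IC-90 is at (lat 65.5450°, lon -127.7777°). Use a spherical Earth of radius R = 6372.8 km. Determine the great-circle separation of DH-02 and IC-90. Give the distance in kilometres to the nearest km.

Δφ = -6.5919°,  Δλ = 55.0713°
a = sin²(Δφ/2) + cos φ₁ cos φ₂ sin²(Δλ/2) = 0.030445
c = 2·arcsin(√a) = 0.350765 rad = 20.0974°
d = R·c = 6372.8 × 0.350765 = 2235.4 km

2235 km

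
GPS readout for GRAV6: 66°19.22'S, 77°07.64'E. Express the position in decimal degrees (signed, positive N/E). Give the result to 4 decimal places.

lat: 66.3203° S → -66.3203°
lon: 77.1273° E → +77.1273°

-66.3203°, +77.1273°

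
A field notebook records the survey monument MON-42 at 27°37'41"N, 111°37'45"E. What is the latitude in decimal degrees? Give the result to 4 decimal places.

27° + 37′/60 + 41″/3600 = 27 + 0.61667 + 0.01139 = 27.6281°

27.6281°N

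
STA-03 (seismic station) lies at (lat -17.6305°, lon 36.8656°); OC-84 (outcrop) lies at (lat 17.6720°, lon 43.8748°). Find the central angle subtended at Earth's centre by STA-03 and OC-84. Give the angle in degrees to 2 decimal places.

35.97°

Δφ = 35.3025°,  Δλ = 7.0092°
a = sin²(Δφ/2) + cos φ₁ cos φ₂ sin²(Δλ/2) = 0.095337
c = 2·arcsin(√a) = 0.627792 rad = 35.9699°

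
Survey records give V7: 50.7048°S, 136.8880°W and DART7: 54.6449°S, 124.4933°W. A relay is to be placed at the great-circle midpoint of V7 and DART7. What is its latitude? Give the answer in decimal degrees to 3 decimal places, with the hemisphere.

Bx = cos φ₂ cos Δλ = 0.565155,  By = cos φ₂ sin Δλ = 0.124203
φₘ = atan2(sin φ₁ + sin φ₂, √((cos φ₁ + Bx)² + By²)) = -52.83631°
λₘ = λ₁ + atan2(By, cos φ₁ + Bx) = -130.97132°

52.836°S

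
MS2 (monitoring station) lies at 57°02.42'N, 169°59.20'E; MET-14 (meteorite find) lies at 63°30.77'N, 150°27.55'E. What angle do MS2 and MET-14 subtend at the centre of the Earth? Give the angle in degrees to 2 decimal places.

MS2: φ = +57.04033°, λ = +169.98667°
MET-14: φ = +63.51283°, λ = +150.45917°
Δφ = 6.4725°,  Δλ = -19.5275°
a = sin²(Δφ/2) + cos φ₁ cos φ₂ sin²(Δλ/2) = 0.010165
c = 2·arcsin(√a) = 0.201989 rad = 11.5731°

11.57°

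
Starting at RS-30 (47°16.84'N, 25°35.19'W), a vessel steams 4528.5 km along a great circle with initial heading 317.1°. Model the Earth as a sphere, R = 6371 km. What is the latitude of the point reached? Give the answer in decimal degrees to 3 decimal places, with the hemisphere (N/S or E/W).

61.765°N

RS-30: φ = +47.28067°, λ = -25.58650°
δ = d/R = 4528.5/6371 = 0.710799 rad
φ₂ = arcsin(sin φ₁ cos δ + cos φ₁ sin δ cos θ)
   = arcsin(0.73469·0.75784 + 0.67841·0.65244·0.73254) = 61.76479°
λ₂ = λ₁ + atan2(sin θ sin δ cos φ₁, cos δ − sin φ₁ sin φ₂) = -95.43404°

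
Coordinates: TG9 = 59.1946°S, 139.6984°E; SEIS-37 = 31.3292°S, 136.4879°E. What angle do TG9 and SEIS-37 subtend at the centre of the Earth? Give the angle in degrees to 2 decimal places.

27.95°

Δφ = 27.8654°,  Δλ = -3.2105°
a = sin²(Δφ/2) + cos φ₁ cos φ₂ sin²(Δλ/2) = 0.058319
c = 2·arcsin(√a) = 0.487810 rad = 27.9494°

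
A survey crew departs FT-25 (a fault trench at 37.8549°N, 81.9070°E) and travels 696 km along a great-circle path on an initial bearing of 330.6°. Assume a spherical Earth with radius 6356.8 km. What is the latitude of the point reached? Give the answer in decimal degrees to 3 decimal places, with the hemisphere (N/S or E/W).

δ = d/R = 696/6356.8 = 0.109489 rad
φ₂ = arcsin(sin φ₁ cos δ + cos φ₁ sin δ cos θ)
   = arcsin(0.61366·0.99401 + 0.78957·0.10927·0.87121) = 43.24776°
λ₂ = λ₁ + atan2(sin θ sin δ cos φ₁, cos δ − sin φ₁ sin φ₂) = 77.68375°

43.248°N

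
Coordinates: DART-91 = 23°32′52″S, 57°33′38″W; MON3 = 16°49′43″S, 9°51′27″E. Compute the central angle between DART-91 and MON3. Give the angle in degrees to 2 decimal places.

63.09°

DART-91: φ = -23.54778°, λ = -57.56056°
MON3: φ = -16.82861°, λ = +9.85750°
Δφ = 6.7192°,  Δλ = 67.4181°
a = sin²(Δφ/2) + cos φ₁ cos φ₂ sin²(Δλ/2) = 0.273693
c = 2·arcsin(√a) = 1.101101 rad = 63.0884°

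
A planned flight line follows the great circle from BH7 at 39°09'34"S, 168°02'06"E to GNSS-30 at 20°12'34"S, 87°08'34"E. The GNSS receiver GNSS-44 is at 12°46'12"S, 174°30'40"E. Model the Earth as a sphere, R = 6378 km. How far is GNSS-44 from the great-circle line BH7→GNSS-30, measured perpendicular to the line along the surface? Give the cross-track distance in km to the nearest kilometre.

BH7: φ = -39.15944°, λ = +168.03500°
GNSS-30: φ = -20.20944°, λ = +87.14278°
GNSS-44: φ = -12.77000°, λ = +174.51111°
δ₁₃ = central angle BH7→GNSS-44 = 0.471323 rad  (haversine)
θ₁₃ = bearing BH7→GNSS-44 = 14.020°,  θ₁₂ = bearing BH7→GNSS-30 = 259.361°
dₓₜ = R·arcsin(sin δ₁₃ · sin(θ₁₃ − θ₁₂)) = 6378·arcsin(0.45407·sin(-245.342°)) = 2713.028 km
|dₓₜ| = 2713.028 km

2713 km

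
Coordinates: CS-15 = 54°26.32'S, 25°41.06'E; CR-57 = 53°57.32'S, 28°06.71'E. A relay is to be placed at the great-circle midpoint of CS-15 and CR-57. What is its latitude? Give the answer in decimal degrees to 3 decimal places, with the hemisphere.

54.203°S

CS-15: φ = -54.43867°, λ = +25.68433°
CR-57: φ = -53.95533°, λ = +28.11183°
Bx = cos φ₂ cos Δλ = 0.587888,  By = cos φ₂ sin Δλ = 0.024922
φₘ = atan2(sin φ₁ + sin φ₂, √((cos φ₁ + Bx)² + By²)) = -54.20310°
λₘ = λ₁ + atan2(By, cos φ₁ + Bx) = 26.90518°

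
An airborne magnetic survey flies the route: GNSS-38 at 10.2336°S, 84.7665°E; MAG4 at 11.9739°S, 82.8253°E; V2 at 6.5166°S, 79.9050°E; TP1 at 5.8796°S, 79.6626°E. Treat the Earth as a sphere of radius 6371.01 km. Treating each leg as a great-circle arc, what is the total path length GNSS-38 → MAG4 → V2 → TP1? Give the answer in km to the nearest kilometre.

1049 km

GNSS-38→MAG4: c = 0.045031 rad, d = 286.89 km
MAG4→V2: c = 0.107707 rad, d = 686.20 km
V2→TP1: c = 0.011887 rad, d = 75.73 km
Total = 286.89 + 686.20 + 75.73 = 1048.83 km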